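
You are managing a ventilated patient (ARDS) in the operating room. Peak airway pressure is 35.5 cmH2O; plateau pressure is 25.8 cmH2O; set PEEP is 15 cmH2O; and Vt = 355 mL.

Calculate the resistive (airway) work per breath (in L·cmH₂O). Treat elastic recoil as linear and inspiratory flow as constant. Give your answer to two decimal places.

3.44

With constant inspiratory flow the resistive pressure is constant at PIP − Pplat = 35.5 − 25.8 = 9.7 cmH2O, so resistive work = 9.7 × 0.355 = 3.444 L·cmH2O.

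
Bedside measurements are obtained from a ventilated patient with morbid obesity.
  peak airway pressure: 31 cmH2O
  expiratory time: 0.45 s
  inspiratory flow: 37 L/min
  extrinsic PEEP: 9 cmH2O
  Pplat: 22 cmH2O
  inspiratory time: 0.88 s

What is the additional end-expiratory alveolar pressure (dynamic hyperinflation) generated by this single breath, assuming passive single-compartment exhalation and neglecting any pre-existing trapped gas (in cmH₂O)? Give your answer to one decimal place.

Flow: 37 L/min ÷ 60 = 0.6167 L/s.
Vt = flow × Ti = 0.6167 L/s × 0.88 s × 1000 mL/L = 542.7 mL.
R = (PIP − Pplat)/V̇ = (31 − 22) / 0.6167 = 9.0/0.6167 = 14.594 cmH2O·s/L.
C = Vt/(Pplat − PEEP) = 542.7 / (22 − 9) = 542.7/13.0 = 41.746 mL/cmH2O.
τ = R × C = 14.594 × 0.04175 L/cmH2O = 0.6093 s.
Fraction remaining = e^(−Te/τ) = e^(−0.45/0.6093) = 0.4778; trapped volume = 542.7 × 0.4778 = 259.3 mL.
Additional alveolar pressure from trapping ≈ V_trapped / C = 259.3 / 41.746 = 6.211 cmH2O.

6.2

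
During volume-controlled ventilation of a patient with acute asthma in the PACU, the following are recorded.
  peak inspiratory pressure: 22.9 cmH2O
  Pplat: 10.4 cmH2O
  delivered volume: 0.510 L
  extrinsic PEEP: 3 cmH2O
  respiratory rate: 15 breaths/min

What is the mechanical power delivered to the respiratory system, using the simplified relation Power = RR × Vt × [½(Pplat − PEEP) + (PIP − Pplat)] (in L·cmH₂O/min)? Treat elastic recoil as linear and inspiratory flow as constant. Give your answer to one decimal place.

Per-breath work = Vt × [½(Pplat−PEEP) + (PIP−Pplat)] = 0.510 × [0.5×7.4 + 12.5] = 0.510 × 16.2 = 8.262 L·cmH2O.
Power = 15 × 8.262 = 123.93 L·cmH2O/min.

123.9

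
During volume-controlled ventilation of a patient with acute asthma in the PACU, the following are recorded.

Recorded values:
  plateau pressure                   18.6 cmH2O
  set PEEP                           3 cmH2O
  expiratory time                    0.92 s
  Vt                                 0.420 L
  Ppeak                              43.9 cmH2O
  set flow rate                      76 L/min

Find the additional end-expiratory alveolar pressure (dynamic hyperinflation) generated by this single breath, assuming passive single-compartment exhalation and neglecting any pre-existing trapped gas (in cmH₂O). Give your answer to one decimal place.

2.8

Flow: 76 L/min ÷ 60 = 1.2667 L/s.
R = (PIP − Pplat)/V̇ = (43.9 − 18.6) / 1.2667 = 25.3/1.2667 = 19.973 cmH2O·s/L.
C = Vt/(Pplat − PEEP) = 420.0 / (18.6 − 3) = 420.0/15.6 = 26.923 mL/cmH2O.
τ = R × C = 19.973 × 0.02692 L/cmH2O = 0.5377 s.
Fraction remaining = e^(−Te/τ) = e^(−0.92/0.5377) = 0.1807; trapped volume = 420.0 × 0.1807 = 75.894 mL.
Additional alveolar pressure from trapping ≈ V_trapped / C = 75.894 / 26.923 = 2.819 cmH2O.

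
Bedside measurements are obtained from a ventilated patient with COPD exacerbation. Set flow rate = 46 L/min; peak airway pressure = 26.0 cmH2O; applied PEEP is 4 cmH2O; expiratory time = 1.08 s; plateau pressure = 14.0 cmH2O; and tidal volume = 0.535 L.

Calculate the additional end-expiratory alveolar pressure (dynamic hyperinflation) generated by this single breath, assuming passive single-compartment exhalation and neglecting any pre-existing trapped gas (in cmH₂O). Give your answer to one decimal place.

Flow: 46 L/min ÷ 60 = 0.7667 L/s.
R = (PIP − Pplat)/V̇ = (26.0 − 14.0) / 0.7667 = 12.0/0.7667 = 15.651 cmH2O·s/L.
C = Vt/(Pplat − PEEP) = 535.0 / (14.0 − 4) = 535.0/10.0 = 53.5 mL/cmH2O.
τ = R × C = 15.651 × 0.0535 L/cmH2O = 0.8373 s.
Fraction remaining = e^(−Te/τ) = e^(−1.08/0.8373) = 0.2753; trapped volume = 535.0 × 0.2753 = 147.29 mL.
Additional alveolar pressure from trapping ≈ V_trapped / C = 147.29 / 53.5 = 2.753 cmH2O.

2.8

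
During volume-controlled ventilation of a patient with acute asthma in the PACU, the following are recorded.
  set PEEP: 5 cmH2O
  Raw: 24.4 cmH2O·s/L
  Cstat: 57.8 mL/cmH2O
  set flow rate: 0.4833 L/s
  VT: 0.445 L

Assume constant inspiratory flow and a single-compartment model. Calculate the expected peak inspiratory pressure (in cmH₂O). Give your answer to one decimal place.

Equation of motion (constant flow): PIP = Vt/C + R·V̇ + PEEP.
PIP = 445/57.8 + 24.4×0.4833 + 5 = 7.699 + 11.793 + 5 = 24.492 cmH2O.

24.5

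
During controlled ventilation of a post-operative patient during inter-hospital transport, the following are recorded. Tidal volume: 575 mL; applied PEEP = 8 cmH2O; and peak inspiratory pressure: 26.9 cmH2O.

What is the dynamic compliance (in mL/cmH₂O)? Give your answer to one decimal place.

30.4

Dynamic compliance = Vt / (PIP − PEEP) = 575 / (26.9 − 8) = 575 / 18.9 = 30.423 mL/cmH2O.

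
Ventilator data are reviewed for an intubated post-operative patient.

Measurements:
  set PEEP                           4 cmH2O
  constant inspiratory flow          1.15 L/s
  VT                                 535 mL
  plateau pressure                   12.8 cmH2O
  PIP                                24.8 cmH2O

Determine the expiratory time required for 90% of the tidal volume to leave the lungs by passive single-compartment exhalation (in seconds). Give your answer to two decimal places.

R = (PIP − Pplat)/V̇ = (24.8 − 12.8) / 1.15 = 12.0/1.15 = 10.435 cmH2O·s/L.
C = Vt/(Pplat − PEEP) = 535.0 / (12.8 − 4) = 535.0/8.8 = 60.795 mL/cmH2O.
τ = R × C = 10.435 × 0.0608 L/cmH2O = 0.6344 s.
t = −τ·ln(1 − 0.90) = −0.6344·ln(0.1) = 1.461 s.

1.46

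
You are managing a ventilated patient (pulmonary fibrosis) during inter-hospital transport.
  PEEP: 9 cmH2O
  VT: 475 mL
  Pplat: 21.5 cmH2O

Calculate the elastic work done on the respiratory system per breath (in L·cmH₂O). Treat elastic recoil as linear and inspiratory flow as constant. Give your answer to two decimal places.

2.97

Elastic work ≈ ½ × (Pplat − PEEP) × Vt = 0.5 × (21.5 − 9) × 0.475 L = 0.5 × 12.5 × 0.475 = 2.969 L·cmH2O.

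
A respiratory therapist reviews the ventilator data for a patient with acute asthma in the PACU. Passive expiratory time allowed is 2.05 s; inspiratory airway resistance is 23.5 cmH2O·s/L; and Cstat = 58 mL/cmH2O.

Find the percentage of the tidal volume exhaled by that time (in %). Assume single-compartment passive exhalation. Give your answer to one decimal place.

τ = R × C = 23.5 × 58 mL/cmH2O = 23.5 × 0.058 L/cmH2O = 1.363 s.
Passive exhalation: V(t)/V₀ = e^(−t/τ) = e^(−2.05/1.363) = 0.2222.
Fraction exhaled = 1 − 0.2222 = 0.7778 → 77.78%.

77.8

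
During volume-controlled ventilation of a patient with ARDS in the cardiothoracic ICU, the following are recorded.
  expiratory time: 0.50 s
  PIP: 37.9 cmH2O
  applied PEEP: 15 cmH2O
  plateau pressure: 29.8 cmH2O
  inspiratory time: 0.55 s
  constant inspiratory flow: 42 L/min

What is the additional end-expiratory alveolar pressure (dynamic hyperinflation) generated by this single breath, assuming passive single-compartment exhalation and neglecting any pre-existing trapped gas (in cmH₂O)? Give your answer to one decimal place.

Flow: 42 L/min ÷ 60 = 0.7 L/s.
Vt = flow × Ti = 0.7 L/s × 0.55 s × 1000 mL/L = 385.0 mL.
R = (PIP − Pplat)/V̇ = (37.9 − 29.8) / 0.7 = 8.1/0.7 = 11.571 cmH2O·s/L.
C = Vt/(Pplat − PEEP) = 385.0 / (29.8 − 15) = 385.0/14.8 = 26.014 mL/cmH2O.
τ = R × C = 11.571 × 0.02601 L/cmH2O = 0.301 s.
Fraction remaining = e^(−Te/τ) = e^(−0.50/0.301) = 0.1899; trapped volume = 385.0 × 0.1899 = 73.112 mL.
Additional alveolar pressure from trapping ≈ V_trapped / C = 73.112 / 26.014 = 2.81 cmH2O.

2.8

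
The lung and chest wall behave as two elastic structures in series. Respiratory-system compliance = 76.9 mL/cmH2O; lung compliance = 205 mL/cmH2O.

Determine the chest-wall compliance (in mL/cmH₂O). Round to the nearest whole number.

1/Ccw = 1/Crs − 1/CL.
1/Ccw = 1/76.9 − 1/205 = 0.008126.
Ccw = 123.06 mL/cmH2O.

123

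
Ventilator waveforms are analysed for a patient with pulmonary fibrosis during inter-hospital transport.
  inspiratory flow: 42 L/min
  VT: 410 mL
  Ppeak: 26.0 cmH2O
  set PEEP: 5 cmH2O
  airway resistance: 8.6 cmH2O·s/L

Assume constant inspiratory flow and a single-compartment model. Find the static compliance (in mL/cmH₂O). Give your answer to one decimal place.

Flow: 42 L/min ÷ 60 = 0.7 L/s.
Equation of motion (constant flow): PIP = Vt/C + R·V̇ + PEEP.
Vt/C = PIP − R·V̇ − PEEP = 26.0 − 8.6×0.7 − 5 = 26.0 − 6.02 − 5 = 14.98 cmH2O.
C = Vt / 14.98 = 410 / 14.98 = 27.37 mL/cmH2O.

27.4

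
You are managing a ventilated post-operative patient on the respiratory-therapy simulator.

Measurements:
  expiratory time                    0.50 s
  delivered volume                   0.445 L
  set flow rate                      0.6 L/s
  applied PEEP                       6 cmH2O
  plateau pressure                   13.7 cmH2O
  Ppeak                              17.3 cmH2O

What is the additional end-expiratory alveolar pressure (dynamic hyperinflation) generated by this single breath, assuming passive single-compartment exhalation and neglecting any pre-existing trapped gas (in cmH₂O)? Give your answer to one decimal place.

1.8

R = (PIP − Pplat)/V̇ = (17.3 − 13.7) / 0.6 = 3.6/0.6 = 6.0 cmH2O·s/L.
C = Vt/(Pplat − PEEP) = 445.0 / (13.7 − 6) = 445.0/7.7 = 57.792 mL/cmH2O.
τ = R × C = 6.0 × 0.05779 L/cmH2O = 0.3467 s.
Fraction remaining = e^(−Te/τ) = e^(−0.50/0.3467) = 0.2364; trapped volume = 445.0 × 0.2364 = 105.2 mL.
Additional alveolar pressure from trapping ≈ V_trapped / C = 105.2 / 57.792 = 1.82 cmH2O.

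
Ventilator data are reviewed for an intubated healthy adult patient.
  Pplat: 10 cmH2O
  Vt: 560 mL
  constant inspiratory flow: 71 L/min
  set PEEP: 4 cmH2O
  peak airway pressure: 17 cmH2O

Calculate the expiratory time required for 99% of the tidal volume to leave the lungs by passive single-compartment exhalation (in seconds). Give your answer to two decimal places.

2.54

Flow: 71 L/min ÷ 60 = 1.1833 L/s.
R = (PIP − Pplat)/V̇ = (17 − 10) / 1.1833 = 7.0/1.1833 = 5.916 cmH2O·s/L.
C = Vt/(Pplat − PEEP) = 560.0 / (10 − 4) = 560.0/6.0 = 93.333 mL/cmH2O.
τ = R × C = 5.916 × 0.09333 L/cmH2O = 0.5521 s.
t = −τ·ln(1 − 0.99) = −0.5521·ln(0.01) = 2.543 s.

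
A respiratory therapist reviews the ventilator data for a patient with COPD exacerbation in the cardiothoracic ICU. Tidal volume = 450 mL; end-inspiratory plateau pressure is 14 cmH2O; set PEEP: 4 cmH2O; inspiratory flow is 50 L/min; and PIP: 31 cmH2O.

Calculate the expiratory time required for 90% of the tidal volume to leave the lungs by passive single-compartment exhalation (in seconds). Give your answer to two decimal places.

Flow: 50 L/min ÷ 60 = 0.8333 L/s.
R = (PIP − Pplat)/V̇ = (31 − 14) / 0.8333 = 17.0/0.8333 = 20.401 cmH2O·s/L.
C = Vt/(Pplat − PEEP) = 450.0 / (14 − 4) = 450.0/10.0 = 45.0 mL/cmH2O.
τ = R × C = 20.401 × 0.045 L/cmH2O = 0.918 s.
t = −τ·ln(1 − 0.90) = −0.918·ln(0.1) = 2.114 s.

2.11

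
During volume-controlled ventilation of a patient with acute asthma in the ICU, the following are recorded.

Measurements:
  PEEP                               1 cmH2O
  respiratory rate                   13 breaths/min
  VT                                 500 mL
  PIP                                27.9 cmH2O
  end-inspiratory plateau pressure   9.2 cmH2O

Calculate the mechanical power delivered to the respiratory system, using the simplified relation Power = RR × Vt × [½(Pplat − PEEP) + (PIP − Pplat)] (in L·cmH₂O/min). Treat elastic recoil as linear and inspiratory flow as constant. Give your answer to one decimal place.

148.2

Per-breath work = Vt × [½(Pplat−PEEP) + (PIP−Pplat)] = 0.500 × [0.5×8.2 + 18.7] = 0.500 × 22.8 = 11.4 L·cmH2O.
Power = 13 × 11.4 = 148.2 L·cmH2O/min.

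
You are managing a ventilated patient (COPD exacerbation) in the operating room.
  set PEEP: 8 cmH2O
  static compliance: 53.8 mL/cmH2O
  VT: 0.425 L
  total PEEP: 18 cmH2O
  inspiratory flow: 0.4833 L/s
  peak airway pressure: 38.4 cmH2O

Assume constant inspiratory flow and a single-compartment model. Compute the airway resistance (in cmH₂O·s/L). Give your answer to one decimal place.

Total PEEP = 18 cmH2O (set 8 + intrinsic 10); this is the baseline alveolar pressure.
Equation of motion (constant flow): PIP = Vt/C + R·V̇ + PEEP.
R·V̇ = PIP − Vt/C − PEEP = 38.4 − 425/53.8 − 18 = 38.4 − 7.9 − 18 = 12.5 cmH2O.
R = 12.5 / 0.4833 = 25.864 cmH2O·s/L.

25.9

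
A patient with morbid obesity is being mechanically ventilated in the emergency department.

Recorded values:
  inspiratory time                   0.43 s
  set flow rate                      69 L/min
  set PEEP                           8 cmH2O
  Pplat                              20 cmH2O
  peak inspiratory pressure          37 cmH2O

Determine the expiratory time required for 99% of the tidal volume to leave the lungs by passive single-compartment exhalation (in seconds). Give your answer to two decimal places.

Flow: 69 L/min ÷ 60 = 1.15 L/s.
Vt = flow × Ti = 1.15 L/s × 0.43 s × 1000 mL/L = 494.5 mL.
R = (PIP − Pplat)/V̇ = (37 − 20) / 1.15 = 17.0/1.15 = 14.783 cmH2O·s/L.
C = Vt/(Pplat − PEEP) = 494.5 / (20 − 8) = 494.5/12.0 = 41.208 mL/cmH2O.
τ = R × C = 14.783 × 0.04121 L/cmH2O = 0.6092 s.
t = −τ·ln(1 − 0.99) = −0.6092·ln(0.01) = 2.805 s.

2.81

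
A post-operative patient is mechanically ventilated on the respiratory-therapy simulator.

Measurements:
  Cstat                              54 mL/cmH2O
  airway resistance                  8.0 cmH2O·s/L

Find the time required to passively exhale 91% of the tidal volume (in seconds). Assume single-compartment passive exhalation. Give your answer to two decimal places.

1.04

τ = R × C = 8.0 × 54 mL/cmH2O = 8.0 × 0.054 L/cmH2O = 0.432 s.
Exhaled fraction f = 1 − e^(−t/τ) → t = −τ·ln(1 − f) = −0.432·ln(0.09) = 1.04 s.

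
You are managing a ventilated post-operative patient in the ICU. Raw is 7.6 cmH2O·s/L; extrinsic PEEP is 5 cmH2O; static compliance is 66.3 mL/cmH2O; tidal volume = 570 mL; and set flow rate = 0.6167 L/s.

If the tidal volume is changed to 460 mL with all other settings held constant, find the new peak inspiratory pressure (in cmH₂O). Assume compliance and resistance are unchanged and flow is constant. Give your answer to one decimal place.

16.6

PIP = Vt/C + R·V̇ + PEEP (constant-flow equation of motion).
Only the elastic term changes: ΔPIP = ΔVt / C = (460 − 570) / 66.3 = -1.659 cmH2O.
Original PIP = 570/66.3 + 7.6×0.6167 + 5 = 18.284 cmH2O; new PIP = 18.284 + (-1.659) = 16.625 cmH2O.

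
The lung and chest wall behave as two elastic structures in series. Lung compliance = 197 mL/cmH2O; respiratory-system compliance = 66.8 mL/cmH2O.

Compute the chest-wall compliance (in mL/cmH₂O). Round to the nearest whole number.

1/Ccw = 1/Crs − 1/CL.
1/Ccw = 1/66.8 − 1/197 = 0.009894.
Ccw = 101.07 mL/cmH2O.

101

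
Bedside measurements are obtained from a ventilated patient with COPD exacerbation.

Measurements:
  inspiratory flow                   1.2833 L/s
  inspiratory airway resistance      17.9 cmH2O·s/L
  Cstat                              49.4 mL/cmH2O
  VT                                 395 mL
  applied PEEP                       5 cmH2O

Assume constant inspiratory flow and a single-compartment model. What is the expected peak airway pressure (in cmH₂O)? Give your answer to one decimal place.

Equation of motion (constant flow): PIP = Vt/C + R·V̇ + PEEP.
PIP = 395/49.4 + 17.9×1.2833 + 5 = 7.996 + 22.971 + 5 = 35.967 cmH2O.

36.0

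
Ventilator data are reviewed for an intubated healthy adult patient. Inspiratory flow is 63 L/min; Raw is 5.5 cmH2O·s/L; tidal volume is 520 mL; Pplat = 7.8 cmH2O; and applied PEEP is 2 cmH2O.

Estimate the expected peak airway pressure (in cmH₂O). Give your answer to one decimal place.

Flow: 63 L/min ÷ 60 = 1.05 L/s.
PIP = Pplat + Raw × flow = 7.8 + 5.5 × 1.05 = 7.8 + 5.775 = 13.575 cmH2O.

13.6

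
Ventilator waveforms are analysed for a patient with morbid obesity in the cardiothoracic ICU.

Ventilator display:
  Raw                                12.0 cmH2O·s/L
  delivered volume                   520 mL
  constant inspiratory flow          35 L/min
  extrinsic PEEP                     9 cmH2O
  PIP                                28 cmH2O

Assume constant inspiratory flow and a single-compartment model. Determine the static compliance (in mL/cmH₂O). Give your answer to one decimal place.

43.3

Flow: 35 L/min ÷ 60 = 0.5833 L/s.
Equation of motion (constant flow): PIP = Vt/C + R·V̇ + PEEP.
Vt/C = PIP − R·V̇ − PEEP = 28 − 12.0×0.5833 − 9 = 28 − 7.0 − 9 = 12.0 cmH2O.
C = Vt / 12.0 = 520 / 12.0 = 43.333 mL/cmH2O.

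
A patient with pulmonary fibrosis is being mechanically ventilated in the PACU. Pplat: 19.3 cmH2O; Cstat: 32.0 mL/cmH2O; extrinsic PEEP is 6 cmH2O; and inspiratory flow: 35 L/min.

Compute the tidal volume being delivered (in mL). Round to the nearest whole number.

Vt = Cstat × (Pplat − PEEP) = 32.0 × (19.3 − 6) = 32.0 × 13.3 = 425.6 mL.

426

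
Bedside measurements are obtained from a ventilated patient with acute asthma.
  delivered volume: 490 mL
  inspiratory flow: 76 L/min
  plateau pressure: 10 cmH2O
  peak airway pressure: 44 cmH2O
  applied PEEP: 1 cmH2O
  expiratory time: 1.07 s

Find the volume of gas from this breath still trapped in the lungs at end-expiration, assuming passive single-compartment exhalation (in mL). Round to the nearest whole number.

236

Flow: 76 L/min ÷ 60 = 1.2667 L/s.
R = (PIP − Pplat)/V̇ = (44 − 10) / 1.2667 = 34.0/1.2667 = 26.841 cmH2O·s/L.
C = Vt/(Pplat − PEEP) = 490.0 / (10 − 1) = 490.0/9.0 = 54.444 mL/cmH2O.
τ = R × C = 26.841 × 0.05444 L/cmH2O = 1.461 s.
Fraction remaining = e^(−Te/τ) = e^(−1.07/1.461) = 0.4808.
Trapped volume = 490.0 × 0.4808 = 235.59 mL.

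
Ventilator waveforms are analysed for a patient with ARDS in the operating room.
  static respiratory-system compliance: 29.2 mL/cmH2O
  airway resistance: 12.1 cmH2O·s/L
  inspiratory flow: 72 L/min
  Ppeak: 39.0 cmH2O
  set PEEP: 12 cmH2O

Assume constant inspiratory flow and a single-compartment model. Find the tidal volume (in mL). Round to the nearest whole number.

364

Flow: 72 L/min ÷ 60 = 1.2 L/s.
Equation of motion (constant flow): PIP = Vt/C + R·V̇ + PEEP.
Vt/C = PIP − R·V̇ − PEEP = 39.0 − 14.52 − 12 = 12.48 cmH2O.
Vt = C × 12.48 = 29.2 × 12.48 = 364.42 mL.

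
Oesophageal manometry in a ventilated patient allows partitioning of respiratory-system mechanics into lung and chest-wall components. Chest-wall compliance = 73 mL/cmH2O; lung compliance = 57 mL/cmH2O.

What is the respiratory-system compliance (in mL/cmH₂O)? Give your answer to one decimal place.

32.0

Lung and chest wall are elastances in series: 1/Crs = 1/CL + 1/Ccw.
1/Crs = 1/57 + 1/73 = 0.03124.
Crs = 32.01 mL/cmH2O.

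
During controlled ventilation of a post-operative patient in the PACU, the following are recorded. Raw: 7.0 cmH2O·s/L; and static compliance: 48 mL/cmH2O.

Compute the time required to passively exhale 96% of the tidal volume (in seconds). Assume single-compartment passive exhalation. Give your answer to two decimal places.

τ = R × C = 7.0 × 48 mL/cmH2O = 7.0 × 0.048 L/cmH2O = 0.336 s.
Exhaled fraction f = 1 − e^(−t/τ) → t = −τ·ln(1 − f) = −0.336·ln(0.04) = 1.082 s.

1.08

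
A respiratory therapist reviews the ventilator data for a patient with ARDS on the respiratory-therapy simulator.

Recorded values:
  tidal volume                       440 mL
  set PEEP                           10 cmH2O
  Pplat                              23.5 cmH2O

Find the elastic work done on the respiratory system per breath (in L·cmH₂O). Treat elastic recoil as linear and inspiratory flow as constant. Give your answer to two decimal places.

2.97

Elastic work ≈ ½ × (Pplat − PEEP) × Vt = 0.5 × (23.5 − 10) × 0.440 L = 0.5 × 13.5 × 0.440 = 2.97 L·cmH2O.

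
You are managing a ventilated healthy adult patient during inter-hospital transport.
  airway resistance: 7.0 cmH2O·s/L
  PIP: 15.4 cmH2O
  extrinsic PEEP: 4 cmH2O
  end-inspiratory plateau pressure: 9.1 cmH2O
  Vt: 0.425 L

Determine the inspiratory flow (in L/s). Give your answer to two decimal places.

flow = (PIP − Pplat) / Raw = 6.3 / 7.0 = 0.9 L/s.

0.90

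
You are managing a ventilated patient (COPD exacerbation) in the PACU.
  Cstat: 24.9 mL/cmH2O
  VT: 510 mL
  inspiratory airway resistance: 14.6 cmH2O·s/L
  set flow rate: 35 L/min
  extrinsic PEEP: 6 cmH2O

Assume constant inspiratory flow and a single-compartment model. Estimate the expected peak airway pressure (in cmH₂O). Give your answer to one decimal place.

35.0

Flow: 35 L/min ÷ 60 = 0.5833 L/s.
Equation of motion (constant flow): PIP = Vt/C + R·V̇ + PEEP.
PIP = 510/24.9 + 14.6×0.5833 + 6 = 20.482 + 8.516 + 6 = 34.998 cmH2O.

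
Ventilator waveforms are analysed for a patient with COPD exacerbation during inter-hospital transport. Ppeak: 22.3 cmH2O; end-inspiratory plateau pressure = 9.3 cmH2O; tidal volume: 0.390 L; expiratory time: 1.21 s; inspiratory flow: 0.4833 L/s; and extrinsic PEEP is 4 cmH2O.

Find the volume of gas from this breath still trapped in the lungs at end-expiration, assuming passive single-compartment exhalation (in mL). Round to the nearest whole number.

R = (PIP − Pplat)/V̇ = (22.3 − 9.3) / 0.4833 = 13.0/0.4833 = 26.898 cmH2O·s/L.
C = Vt/(Pplat − PEEP) = 390.0 / (9.3 − 4) = 390.0/5.3 = 73.585 mL/cmH2O.
τ = R × C = 26.898 × 0.07359 L/cmH2O = 1.979 s.
Fraction remaining = e^(−Te/τ) = e^(−1.21/1.979) = 0.5426.
Trapped volume = 390.0 × 0.5426 = 211.61 mL.

212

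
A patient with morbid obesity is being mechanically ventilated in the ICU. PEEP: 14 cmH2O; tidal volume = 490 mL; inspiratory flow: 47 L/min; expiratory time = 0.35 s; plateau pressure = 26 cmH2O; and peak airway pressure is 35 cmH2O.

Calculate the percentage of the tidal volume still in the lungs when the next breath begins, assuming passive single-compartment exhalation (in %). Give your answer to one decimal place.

Flow: 47 L/min ÷ 60 = 0.7833 L/s.
R = (PIP − Pplat)/V̇ = (35 − 26) / 0.7833 = 9.0/0.7833 = 11.49 cmH2O·s/L.
C = Vt/(Pplat − PEEP) = 490.0 / (26 − 14) = 490.0/12.0 = 40.833 mL/cmH2O.
τ = R × C = 11.49 × 0.04083 L/cmH2O = 0.4691 s.
Fraction remaining at end-expiration = e^(−Te/τ) = e^(−0.35/0.4691) = 0.4742 → 47.42%.

47.4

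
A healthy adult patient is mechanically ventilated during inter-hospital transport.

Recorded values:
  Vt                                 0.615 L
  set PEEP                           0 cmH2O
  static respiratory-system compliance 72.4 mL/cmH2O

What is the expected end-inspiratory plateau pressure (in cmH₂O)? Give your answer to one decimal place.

Pplat = PEEP + Vt / Cstat = 0 + 615 / 72.4 = 0 + 8.494 = 8.494 cmH2O.

8.5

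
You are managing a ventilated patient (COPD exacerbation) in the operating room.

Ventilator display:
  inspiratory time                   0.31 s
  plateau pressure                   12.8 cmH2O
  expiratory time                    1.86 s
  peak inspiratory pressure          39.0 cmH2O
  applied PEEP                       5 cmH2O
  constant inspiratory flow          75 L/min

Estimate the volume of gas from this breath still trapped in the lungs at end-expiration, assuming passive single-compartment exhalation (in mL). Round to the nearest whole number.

Flow: 75 L/min ÷ 60 = 1.25 L/s.
Vt = flow × Ti = 1.25 L/s × 0.31 s × 1000 mL/L = 387.5 mL.
R = (PIP − Pplat)/V̇ = (39.0 − 12.8) / 1.25 = 26.2/1.25 = 20.96 cmH2O·s/L.
C = Vt/(Pplat − PEEP) = 387.5 / (12.8 − 5) = 387.5/7.8 = 49.679 mL/cmH2O.
τ = R × C = 20.96 × 0.04968 L/cmH2O = 1.041 s.
Fraction remaining = e^(−Te/τ) = e^(−1.86/1.041) = 0.1675.
Trapped volume = 387.5 × 0.1675 = 64.906 mL.

65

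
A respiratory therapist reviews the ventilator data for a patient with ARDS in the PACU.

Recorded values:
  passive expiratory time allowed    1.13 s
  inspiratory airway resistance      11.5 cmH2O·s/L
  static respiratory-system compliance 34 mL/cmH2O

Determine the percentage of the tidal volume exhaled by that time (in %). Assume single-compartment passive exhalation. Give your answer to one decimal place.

94.4

τ = R × C = 11.5 × 34 mL/cmH2O = 11.5 × 0.034 L/cmH2O = 0.391 s.
Passive exhalation: V(t)/V₀ = e^(−t/τ) = e^(−1.13/0.391) = 0.05557.
Fraction exhaled = 1 − 0.05557 = 0.9444 → 94.44%.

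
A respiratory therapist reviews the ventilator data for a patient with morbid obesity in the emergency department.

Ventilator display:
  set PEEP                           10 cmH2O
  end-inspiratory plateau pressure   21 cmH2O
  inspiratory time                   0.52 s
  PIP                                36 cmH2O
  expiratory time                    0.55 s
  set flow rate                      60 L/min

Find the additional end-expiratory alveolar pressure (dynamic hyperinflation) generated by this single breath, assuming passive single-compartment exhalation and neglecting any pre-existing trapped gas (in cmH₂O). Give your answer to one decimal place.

Flow: 60 L/min ÷ 60 = 1 L/s.
Vt = flow × Ti = 1 L/s × 0.52 s × 1000 mL/L = 520.0 mL.
R = (PIP − Pplat)/V̇ = (36 − 21) / 1 = 15.0/1 = 15.0 cmH2O·s/L.
C = Vt/(Pplat − PEEP) = 520.0 / (21 − 10) = 520.0/11.0 = 47.273 mL/cmH2O.
τ = R × C = 15.0 × 0.04727 L/cmH2O = 0.7091 s.
Fraction remaining = e^(−Te/τ) = e^(−0.55/0.7091) = 0.4604; trapped volume = 520.0 × 0.4604 = 239.41 mL.
Additional alveolar pressure from trapping ≈ V_trapped / C = 239.41 / 47.273 = 5.064 cmH2O.

5.1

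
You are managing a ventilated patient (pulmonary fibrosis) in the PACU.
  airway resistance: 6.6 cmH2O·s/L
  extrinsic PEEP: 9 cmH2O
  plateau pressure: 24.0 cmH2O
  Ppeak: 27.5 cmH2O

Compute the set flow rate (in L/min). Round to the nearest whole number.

32

flow = (PIP − Pplat) / Raw = (27.5 − 24.0) / 6.6 = 0.5303 L/s × 60 = 31.818 L/min.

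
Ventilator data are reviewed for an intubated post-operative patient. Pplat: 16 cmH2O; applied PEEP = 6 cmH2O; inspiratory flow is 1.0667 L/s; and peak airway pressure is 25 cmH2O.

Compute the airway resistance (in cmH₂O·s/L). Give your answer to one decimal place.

8.4

Raw = (PIP − Pplat) / flow = (25 − 16) / 1.0667 = 9.0 / 1.0667 = 8.437 cmH2O·s/L.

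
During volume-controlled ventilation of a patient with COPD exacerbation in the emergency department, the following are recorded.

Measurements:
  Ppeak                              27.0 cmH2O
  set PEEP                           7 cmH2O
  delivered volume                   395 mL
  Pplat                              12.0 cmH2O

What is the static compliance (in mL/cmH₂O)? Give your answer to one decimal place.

Cstat = Vt / (Pplat − PEEP) = 395 / (12.0 − 7) = 395 / 5.0 = 79.0 mL/cmH2O.

79.0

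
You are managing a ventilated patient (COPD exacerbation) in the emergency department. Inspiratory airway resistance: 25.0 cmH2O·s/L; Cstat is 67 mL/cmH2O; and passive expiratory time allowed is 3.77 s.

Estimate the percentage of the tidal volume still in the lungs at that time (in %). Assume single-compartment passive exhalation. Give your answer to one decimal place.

τ = R × C = 25.0 × 67 mL/cmH2O = 25.0 × 0.067 L/cmH2O = 1.675 s.
Passive exhalation: V(t)/V₀ = e^(−t/τ) = e^(−3.77/1.675) = 0.1053.
Fraction remaining = 0.1053 → 10.53%.

10.5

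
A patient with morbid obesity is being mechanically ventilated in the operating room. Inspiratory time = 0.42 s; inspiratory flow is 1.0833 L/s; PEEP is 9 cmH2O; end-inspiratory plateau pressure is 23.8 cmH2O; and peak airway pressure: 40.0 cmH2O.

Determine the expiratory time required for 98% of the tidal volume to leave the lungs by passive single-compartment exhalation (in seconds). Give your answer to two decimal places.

Vt = flow × Ti = 1.0833 L/s × 0.42 s × 1000 mL/L = 454.99 mL.
R = (PIP − Pplat)/V̇ = (40.0 − 23.8) / 1.0833 = 16.2/1.0833 = 14.954 cmH2O·s/L.
C = Vt/(Pplat − PEEP) = 454.99 / (23.8 − 9) = 454.99/14.8 = 30.743 mL/cmH2O.
τ = R × C = 14.954 × 0.03074 L/cmH2O = 0.4597 s.
t = −τ·ln(1 − 0.98) = −0.4597·ln(0.02) = 1.798 s.

1.80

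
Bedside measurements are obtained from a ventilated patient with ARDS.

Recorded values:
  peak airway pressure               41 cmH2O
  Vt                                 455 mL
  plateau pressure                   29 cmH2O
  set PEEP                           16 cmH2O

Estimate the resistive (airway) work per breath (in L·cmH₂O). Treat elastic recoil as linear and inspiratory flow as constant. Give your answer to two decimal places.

With constant inspiratory flow the resistive pressure is constant at PIP − Pplat = 41 − 29 = 12.0 cmH2O, so resistive work = 12.0 × 0.455 = 5.46 L·cmH2O.

5.46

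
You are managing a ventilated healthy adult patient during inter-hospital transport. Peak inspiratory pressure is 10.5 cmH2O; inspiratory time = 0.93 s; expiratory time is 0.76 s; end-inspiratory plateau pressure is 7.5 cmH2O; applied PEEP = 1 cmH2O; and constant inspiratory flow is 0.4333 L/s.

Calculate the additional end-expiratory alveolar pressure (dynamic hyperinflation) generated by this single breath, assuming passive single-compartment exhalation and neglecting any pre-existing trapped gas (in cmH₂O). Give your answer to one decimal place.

1.1

Vt = flow × Ti = 0.4333 L/s × 0.93 s × 1000 mL/L = 402.97 mL.
R = (PIP − Pplat)/V̇ = (10.5 − 7.5) / 0.4333 = 3.0/0.4333 = 6.924 cmH2O·s/L.
C = Vt/(Pplat − PEEP) = 402.97 / (7.5 − 1) = 402.97/6.5 = 61.995 mL/cmH2O.
τ = R × C = 6.924 × 0.062 L/cmH2O = 0.4293 s.
Fraction remaining = e^(−Te/τ) = e^(−0.76/0.4293) = 0.1703; trapped volume = 402.97 × 0.1703 = 68.626 mL.
Additional alveolar pressure from trapping ≈ V_trapped / C = 68.626 / 61.995 = 1.107 cmH2O.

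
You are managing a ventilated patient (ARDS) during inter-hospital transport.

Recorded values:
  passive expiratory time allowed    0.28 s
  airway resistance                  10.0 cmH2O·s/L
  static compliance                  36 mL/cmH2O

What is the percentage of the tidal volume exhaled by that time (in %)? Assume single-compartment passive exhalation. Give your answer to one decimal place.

54.1

τ = R × C = 10.0 × 36 mL/cmH2O = 10.0 × 0.036 L/cmH2O = 0.36 s.
Passive exhalation: V(t)/V₀ = e^(−t/τ) = e^(−0.28/0.36) = 0.4594.
Fraction exhaled = 1 − 0.4594 = 0.5406 → 54.06%.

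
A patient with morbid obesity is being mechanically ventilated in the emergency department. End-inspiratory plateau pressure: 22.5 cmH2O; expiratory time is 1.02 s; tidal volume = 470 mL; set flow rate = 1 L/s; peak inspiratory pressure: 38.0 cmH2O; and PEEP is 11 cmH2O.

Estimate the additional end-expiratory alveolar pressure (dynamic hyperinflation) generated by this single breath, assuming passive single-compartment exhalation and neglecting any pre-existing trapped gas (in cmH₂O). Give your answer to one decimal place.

R = (PIP − Pplat)/V̇ = (38.0 − 22.5) / 1 = 15.5/1 = 15.5 cmH2O·s/L.
C = Vt/(Pplat − PEEP) = 470.0 / (22.5 − 11) = 470.0/11.5 = 40.87 mL/cmH2O.
τ = R × C = 15.5 × 0.04087 L/cmH2O = 0.6335 s.
Fraction remaining = e^(−Te/τ) = e^(−1.02/0.6335) = 0.1999; trapped volume = 470.0 × 0.1999 = 93.953 mL.
Additional alveolar pressure from trapping ≈ V_trapped / C = 93.953 / 40.87 = 2.299 cmH2O.

2.3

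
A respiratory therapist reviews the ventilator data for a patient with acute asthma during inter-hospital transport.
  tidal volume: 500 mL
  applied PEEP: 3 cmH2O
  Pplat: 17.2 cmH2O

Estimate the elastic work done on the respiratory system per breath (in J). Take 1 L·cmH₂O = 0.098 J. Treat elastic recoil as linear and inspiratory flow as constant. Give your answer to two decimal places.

Elastic work ≈ ½ × (Pplat − PEEP) × Vt = 0.5 × (17.2 − 3) × 0.500 L = 0.5 × 14.2 × 0.500 = 3.55 L·cmH2O.
× 0.098 J/(L·cmH2O) → 0.3479 J.

0.35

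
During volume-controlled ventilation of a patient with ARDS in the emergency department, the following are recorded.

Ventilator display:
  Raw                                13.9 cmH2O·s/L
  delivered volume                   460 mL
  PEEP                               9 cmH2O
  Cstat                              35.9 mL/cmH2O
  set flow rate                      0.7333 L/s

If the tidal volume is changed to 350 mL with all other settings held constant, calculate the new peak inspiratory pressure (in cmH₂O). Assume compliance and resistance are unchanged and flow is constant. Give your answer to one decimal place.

28.9

PIP = Vt/C + R·V̇ + PEEP (constant-flow equation of motion).
Only the elastic term changes: ΔPIP = ΔVt / C = (350 − 460) / 35.9 = -3.064 cmH2O.
Original PIP = 460/35.9 + 13.9×0.7333 + 9 = 32.006 cmH2O; new PIP = 32.006 + (-3.064) = 28.942 cmH2O.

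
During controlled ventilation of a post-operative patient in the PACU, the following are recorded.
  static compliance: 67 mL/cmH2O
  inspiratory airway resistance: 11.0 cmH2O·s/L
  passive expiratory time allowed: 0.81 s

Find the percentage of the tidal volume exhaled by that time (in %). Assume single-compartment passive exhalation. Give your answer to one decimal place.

66.7

τ = R × C = 11.0 × 67 mL/cmH2O = 11.0 × 0.067 L/cmH2O = 0.737 s.
Passive exhalation: V(t)/V₀ = e^(−t/τ) = e^(−0.81/0.737) = 0.3332.
Fraction exhaled = 1 − 0.3332 = 0.6668 → 66.68%.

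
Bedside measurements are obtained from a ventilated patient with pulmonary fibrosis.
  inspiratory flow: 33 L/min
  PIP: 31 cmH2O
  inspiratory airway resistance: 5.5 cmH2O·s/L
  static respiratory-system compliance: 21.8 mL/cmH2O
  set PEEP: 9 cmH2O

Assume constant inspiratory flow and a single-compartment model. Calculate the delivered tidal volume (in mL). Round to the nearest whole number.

Flow: 33 L/min ÷ 60 = 0.55 L/s.
Equation of motion (constant flow): PIP = Vt/C + R·V̇ + PEEP.
Vt/C = PIP − R·V̇ − PEEP = 31 − 3.025 − 9 = 18.975 cmH2O.
Vt = C × 18.975 = 21.8 × 18.975 = 413.66 mL.

414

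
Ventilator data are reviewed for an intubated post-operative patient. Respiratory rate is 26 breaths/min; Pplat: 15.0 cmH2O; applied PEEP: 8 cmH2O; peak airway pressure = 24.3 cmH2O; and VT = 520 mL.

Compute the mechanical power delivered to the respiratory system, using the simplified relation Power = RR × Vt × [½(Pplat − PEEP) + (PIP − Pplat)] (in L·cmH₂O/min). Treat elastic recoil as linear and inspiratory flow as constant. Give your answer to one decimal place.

173.1

Per-breath work = Vt × [½(Pplat−PEEP) + (PIP−Pplat)] = 0.520 × [0.5×7.0 + 9.3] = 0.520 × 12.8 = 6.656 L·cmH2O.
Power = 26 × 6.656 = 173.06 L·cmH2O/min.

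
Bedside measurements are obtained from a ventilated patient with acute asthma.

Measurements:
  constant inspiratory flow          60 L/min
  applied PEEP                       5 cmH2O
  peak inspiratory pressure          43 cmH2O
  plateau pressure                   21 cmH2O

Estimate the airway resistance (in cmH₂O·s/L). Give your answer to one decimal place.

Flow: 60 L/min ÷ 60 = 1 L/s.
Raw = (PIP − Pplat) / flow = (43 − 21) / 1 = 22.0 / 1 = 22.0 cmH2O·s/L.

22.0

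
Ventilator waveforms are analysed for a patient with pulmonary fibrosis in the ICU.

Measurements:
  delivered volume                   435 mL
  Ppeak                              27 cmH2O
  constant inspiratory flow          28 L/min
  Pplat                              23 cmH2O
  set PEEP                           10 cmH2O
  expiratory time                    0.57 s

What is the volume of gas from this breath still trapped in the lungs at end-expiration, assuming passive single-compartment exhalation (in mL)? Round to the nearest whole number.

Flow: 28 L/min ÷ 60 = 0.4667 L/s.
R = (PIP − Pplat)/V̇ = (27 − 23) / 0.4667 = 4.0/0.4667 = 8.571 cmH2O·s/L.
C = Vt/(Pplat − PEEP) = 435.0 / (23 − 10) = 435.0/13.0 = 33.462 mL/cmH2O.
τ = R × C = 8.571 × 0.03346 L/cmH2O = 0.2868 s.
Fraction remaining = e^(−Te/τ) = e^(−0.57/0.2868) = 0.137.
Trapped volume = 435.0 × 0.137 = 59.595 mL.

60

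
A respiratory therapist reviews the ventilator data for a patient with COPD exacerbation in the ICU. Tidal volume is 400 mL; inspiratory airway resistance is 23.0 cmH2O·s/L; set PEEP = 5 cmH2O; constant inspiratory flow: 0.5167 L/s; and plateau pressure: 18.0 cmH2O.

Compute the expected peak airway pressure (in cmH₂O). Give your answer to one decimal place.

PIP = Pplat + Raw × flow = 18.0 + 23.0 × 0.5167 = 18.0 + 11.884 = 29.884 cmH2O.

29.9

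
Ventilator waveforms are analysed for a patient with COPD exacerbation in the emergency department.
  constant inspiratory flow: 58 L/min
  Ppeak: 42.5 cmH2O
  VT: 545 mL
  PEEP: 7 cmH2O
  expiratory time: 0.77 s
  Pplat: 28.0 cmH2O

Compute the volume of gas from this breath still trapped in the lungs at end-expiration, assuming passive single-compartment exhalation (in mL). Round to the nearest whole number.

75

Flow: 58 L/min ÷ 60 = 0.9667 L/s.
R = (PIP − Pplat)/V̇ = (42.5 − 28.0) / 0.9667 = 14.5/0.9667 = 14.999 cmH2O·s/L.
C = Vt/(Pplat − PEEP) = 545.0 / (28.0 − 7) = 545.0/21.0 = 25.952 mL/cmH2O.
τ = R × C = 14.999 × 0.02595 L/cmH2O = 0.3892 s.
Fraction remaining = e^(−Te/τ) = e^(−0.77/0.3892) = 0.1383.
Trapped volume = 545.0 × 0.1383 = 75.374 mL.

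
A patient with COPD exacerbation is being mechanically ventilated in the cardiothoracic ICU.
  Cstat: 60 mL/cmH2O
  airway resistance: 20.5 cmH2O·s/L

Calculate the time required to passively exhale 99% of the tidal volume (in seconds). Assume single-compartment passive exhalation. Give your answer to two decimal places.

τ = R × C = 20.5 × 60 mL/cmH2O = 20.5 × 0.060 L/cmH2O = 1.23 s.
Exhaled fraction f = 1 − e^(−t/τ) → t = −τ·ln(1 − f) = −1.23·ln(0.01) = 5.664 s.

5.66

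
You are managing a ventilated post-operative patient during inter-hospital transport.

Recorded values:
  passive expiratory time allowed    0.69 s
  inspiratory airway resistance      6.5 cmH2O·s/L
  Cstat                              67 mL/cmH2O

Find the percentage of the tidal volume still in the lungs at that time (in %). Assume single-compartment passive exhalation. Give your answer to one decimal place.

20.5

τ = R × C = 6.5 × 67 mL/cmH2O = 6.5 × 0.067 L/cmH2O = 0.4355 s.
Passive exhalation: V(t)/V₀ = e^(−t/τ) = e^(−0.69/0.4355) = 0.2051.
Fraction remaining = 0.2051 → 20.51%.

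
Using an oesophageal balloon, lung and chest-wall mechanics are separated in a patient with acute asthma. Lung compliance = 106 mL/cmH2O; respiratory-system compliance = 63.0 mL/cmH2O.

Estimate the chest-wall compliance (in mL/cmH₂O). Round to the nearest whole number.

1/Ccw = 1/Crs − 1/CL.
1/Ccw = 1/63.0 − 1/106 = 0.006439.
Ccw = 155.3 mL/cmH2O.

155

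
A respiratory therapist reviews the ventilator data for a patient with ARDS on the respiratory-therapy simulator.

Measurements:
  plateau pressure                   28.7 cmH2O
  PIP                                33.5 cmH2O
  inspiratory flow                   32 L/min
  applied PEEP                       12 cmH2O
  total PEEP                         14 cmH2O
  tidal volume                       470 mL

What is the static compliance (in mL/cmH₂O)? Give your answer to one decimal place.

End-expiratory occlusion gives total PEEP = 14 cmH2O (intrinsic PEEP = 14 − 12 = 2). Use total PEEP for the elastic gradient.
Cstat = Vt / (Pplat − PEEPtotal) = 470 / (28.7 − 14) = 470 / 14.7 = 31.973 mL/cmH2O.

32.0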